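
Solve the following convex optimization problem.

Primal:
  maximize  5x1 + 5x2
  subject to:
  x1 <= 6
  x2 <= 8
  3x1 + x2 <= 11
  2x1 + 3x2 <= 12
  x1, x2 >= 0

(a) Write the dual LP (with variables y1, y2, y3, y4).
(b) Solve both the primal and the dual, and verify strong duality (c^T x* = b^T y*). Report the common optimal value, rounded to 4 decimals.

The standard primal-dual pair for 'max c^T x s.t. A x <= b, x >= 0' is:
  Dual:  min b^T y  s.t.  A^T y >= c,  y >= 0.

So the dual LP is:
  minimize  6y1 + 8y2 + 11y3 + 12y4
  subject to:
    y1 + 3y3 + 2y4 >= 5
    y2 + y3 + 3y4 >= 5
    y1, y2, y3, y4 >= 0

Solving the primal: x* = (3, 2).
  primal value c^T x* = 25.
Solving the dual: y* = (0, 0, 0.7143, 1.4286).
  dual value b^T y* = 25.
Strong duality: c^T x* = b^T y*. Confirmed.

25


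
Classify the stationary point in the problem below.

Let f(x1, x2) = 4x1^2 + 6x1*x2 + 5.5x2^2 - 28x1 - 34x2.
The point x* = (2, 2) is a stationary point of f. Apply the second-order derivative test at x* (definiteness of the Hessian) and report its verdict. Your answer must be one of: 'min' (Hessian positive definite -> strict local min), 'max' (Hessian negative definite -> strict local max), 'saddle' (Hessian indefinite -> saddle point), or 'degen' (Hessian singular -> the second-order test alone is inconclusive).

Compute the Hessian H = grad^2 f:
  H = [[8, 6], [6, 11]]
Verify stationarity: grad f(x*) = H x* + g = (0, 0).
Eigenvalues of H: 3.3153, 15.6847.
Both eigenvalues > 0, so H is positive definite -> x* is a strict local min.

min


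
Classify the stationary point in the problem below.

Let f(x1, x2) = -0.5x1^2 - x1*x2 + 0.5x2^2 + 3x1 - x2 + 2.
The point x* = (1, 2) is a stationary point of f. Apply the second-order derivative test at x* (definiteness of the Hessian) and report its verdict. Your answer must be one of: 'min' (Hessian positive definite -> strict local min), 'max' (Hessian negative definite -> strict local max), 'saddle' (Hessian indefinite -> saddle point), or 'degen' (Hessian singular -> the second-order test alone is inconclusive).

Compute the Hessian H = grad^2 f:
  H = [[-1, -1], [-1, 1]]
Verify stationarity: grad f(x*) = H x* + g = (0, 0).
Eigenvalues of H: -1.4142, 1.4142.
Eigenvalues have mixed signs, so H is indefinite -> x* is a saddle point.

saddle


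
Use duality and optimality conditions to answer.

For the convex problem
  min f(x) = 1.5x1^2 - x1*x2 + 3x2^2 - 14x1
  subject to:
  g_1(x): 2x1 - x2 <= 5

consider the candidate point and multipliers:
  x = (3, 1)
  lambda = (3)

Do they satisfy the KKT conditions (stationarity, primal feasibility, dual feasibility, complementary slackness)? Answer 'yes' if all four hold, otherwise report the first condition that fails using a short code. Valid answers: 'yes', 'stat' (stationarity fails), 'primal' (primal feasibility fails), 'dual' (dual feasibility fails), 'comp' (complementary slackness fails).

Gradient of f: grad f(x) = Q x + c = (-6, 3)
Constraint values g_i(x) = a_i^T x - b_i:
  g_1((3, 1)) = 0
Stationarity residual: grad f(x) + sum_i lambda_i a_i = (0, 0)
  -> stationarity OK
Primal feasibility (all g_i <= 0): OK
Dual feasibility (all lambda_i >= 0): OK
Complementary slackness (lambda_i * g_i(x) = 0 for all i): OK

Verdict: yes, KKT holds.

yes


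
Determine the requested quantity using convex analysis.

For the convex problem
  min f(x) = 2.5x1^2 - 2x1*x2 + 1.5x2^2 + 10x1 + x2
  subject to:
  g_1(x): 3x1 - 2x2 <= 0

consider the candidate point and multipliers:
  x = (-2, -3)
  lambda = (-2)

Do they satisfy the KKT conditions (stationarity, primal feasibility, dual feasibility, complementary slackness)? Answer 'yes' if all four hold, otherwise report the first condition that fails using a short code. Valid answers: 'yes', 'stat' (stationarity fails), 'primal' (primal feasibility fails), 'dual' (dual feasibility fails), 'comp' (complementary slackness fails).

Gradient of f: grad f(x) = Q x + c = (6, -4)
Constraint values g_i(x) = a_i^T x - b_i:
  g_1((-2, -3)) = 0
Stationarity residual: grad f(x) + sum_i lambda_i a_i = (0, 0)
  -> stationarity OK
Primal feasibility (all g_i <= 0): OK
Dual feasibility (all lambda_i >= 0): FAILS
Complementary slackness (lambda_i * g_i(x) = 0 for all i): OK

Verdict: the first failing condition is dual_feasibility -> dual.

dual


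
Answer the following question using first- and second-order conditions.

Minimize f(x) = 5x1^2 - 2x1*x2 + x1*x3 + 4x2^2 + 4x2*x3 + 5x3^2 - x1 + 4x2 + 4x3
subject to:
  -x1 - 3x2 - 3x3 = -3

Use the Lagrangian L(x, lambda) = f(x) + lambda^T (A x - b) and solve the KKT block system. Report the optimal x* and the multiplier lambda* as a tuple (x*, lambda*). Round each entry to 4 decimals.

Form the Lagrangian:
  L(x, lambda) = (1/2) x^T Q x + c^T x + lambda^T (A x - b)
Stationarity (grad_x L = 0): Q x + c + A^T lambda = 0.
Primal feasibility: A x = b.

This gives the KKT block system:
  [ Q   A^T ] [ x     ]   [-c ]
  [ A    0  ] [ lambda ] = [ b ]

Solving the linear system:
  x*      = (0.5091, 0.6509, 0.1794)
  lambda* = (2.9689)
  f(x*)   = 5.8593

x* = (0.5091, 0.6509, 0.1794), lambda* = (2.9689)


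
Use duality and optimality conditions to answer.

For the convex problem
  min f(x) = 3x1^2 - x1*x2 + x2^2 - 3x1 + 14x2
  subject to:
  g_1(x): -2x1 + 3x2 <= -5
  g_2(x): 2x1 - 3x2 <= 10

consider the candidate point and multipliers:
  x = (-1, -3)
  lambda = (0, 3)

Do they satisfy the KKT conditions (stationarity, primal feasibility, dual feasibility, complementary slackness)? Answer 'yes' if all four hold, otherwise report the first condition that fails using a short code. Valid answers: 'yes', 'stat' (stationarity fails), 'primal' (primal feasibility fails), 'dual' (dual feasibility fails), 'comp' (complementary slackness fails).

Gradient of f: grad f(x) = Q x + c = (-6, 9)
Constraint values g_i(x) = a_i^T x - b_i:
  g_1((-1, -3)) = -2
  g_2((-1, -3)) = -3
Stationarity residual: grad f(x) + sum_i lambda_i a_i = (0, 0)
  -> stationarity OK
Primal feasibility (all g_i <= 0): OK
Dual feasibility (all lambda_i >= 0): OK
Complementary slackness (lambda_i * g_i(x) = 0 for all i): FAILS

Verdict: the first failing condition is complementary_slackness -> comp.

comp


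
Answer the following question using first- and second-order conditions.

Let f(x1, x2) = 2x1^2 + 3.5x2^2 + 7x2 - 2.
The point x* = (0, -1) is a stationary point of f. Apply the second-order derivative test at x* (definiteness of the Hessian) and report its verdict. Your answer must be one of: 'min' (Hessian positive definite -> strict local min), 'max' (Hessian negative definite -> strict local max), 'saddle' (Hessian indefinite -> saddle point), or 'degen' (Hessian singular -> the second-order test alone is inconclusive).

Compute the Hessian H = grad^2 f:
  H = [[4, 0], [0, 7]]
Verify stationarity: grad f(x*) = H x* + g = (0, 0).
Eigenvalues of H: 4, 7.
Both eigenvalues > 0, so H is positive definite -> x* is a strict local min.

min


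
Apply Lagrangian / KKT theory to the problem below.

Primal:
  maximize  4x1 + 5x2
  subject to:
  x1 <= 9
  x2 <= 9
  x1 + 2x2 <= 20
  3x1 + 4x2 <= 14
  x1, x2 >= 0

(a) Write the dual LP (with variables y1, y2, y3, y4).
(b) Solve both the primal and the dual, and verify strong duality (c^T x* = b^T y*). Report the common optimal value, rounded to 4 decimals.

The standard primal-dual pair for 'max c^T x s.t. A x <= b, x >= 0' is:
  Dual:  min b^T y  s.t.  A^T y >= c,  y >= 0.

So the dual LP is:
  minimize  9y1 + 9y2 + 20y3 + 14y4
  subject to:
    y1 + y3 + 3y4 >= 4
    y2 + 2y3 + 4y4 >= 5
    y1, y2, y3, y4 >= 0

Solving the primal: x* = (4.6667, 0).
  primal value c^T x* = 18.6667.
Solving the dual: y* = (0, 0, 0, 1.3333).
  dual value b^T y* = 18.6667.
Strong duality: c^T x* = b^T y*. Confirmed.

18.6667


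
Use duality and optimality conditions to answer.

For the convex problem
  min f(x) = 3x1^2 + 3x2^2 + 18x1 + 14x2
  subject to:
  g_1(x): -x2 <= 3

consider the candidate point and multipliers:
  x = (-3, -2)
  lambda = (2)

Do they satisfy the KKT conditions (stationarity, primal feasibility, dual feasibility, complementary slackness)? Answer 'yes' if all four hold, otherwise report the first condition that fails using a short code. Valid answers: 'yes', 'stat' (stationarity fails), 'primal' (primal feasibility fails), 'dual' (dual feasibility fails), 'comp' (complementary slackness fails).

Gradient of f: grad f(x) = Q x + c = (0, 2)
Constraint values g_i(x) = a_i^T x - b_i:
  g_1((-3, -2)) = -1
Stationarity residual: grad f(x) + sum_i lambda_i a_i = (0, 0)
  -> stationarity OK
Primal feasibility (all g_i <= 0): OK
Dual feasibility (all lambda_i >= 0): OK
Complementary slackness (lambda_i * g_i(x) = 0 for all i): FAILS

Verdict: the first failing condition is complementary_slackness -> comp.

comp


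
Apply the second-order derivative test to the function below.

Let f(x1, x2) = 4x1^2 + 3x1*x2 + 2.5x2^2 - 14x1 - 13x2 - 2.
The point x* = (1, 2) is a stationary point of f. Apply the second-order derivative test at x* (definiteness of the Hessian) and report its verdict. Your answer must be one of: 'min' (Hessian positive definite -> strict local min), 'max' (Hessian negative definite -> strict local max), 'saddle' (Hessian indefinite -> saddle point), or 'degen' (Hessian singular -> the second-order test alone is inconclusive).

Compute the Hessian H = grad^2 f:
  H = [[8, 3], [3, 5]]
Verify stationarity: grad f(x*) = H x* + g = (0, 0).
Eigenvalues of H: 3.1459, 9.8541.
Both eigenvalues > 0, so H is positive definite -> x* is a strict local min.

min


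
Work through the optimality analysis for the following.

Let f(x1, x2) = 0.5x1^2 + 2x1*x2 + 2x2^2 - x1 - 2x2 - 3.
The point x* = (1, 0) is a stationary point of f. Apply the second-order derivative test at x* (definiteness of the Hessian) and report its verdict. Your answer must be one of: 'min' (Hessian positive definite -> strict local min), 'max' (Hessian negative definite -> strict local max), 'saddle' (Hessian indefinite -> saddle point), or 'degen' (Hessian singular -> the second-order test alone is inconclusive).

Compute the Hessian H = grad^2 f:
  H = [[1, 2], [2, 4]]
Verify stationarity: grad f(x*) = H x* + g = (0, 0).
Eigenvalues of H: 0, 5.
H has a zero eigenvalue (singular; positive semidefinite but not definite), so H is neither positive definite, negative definite, nor indefinite. The second-order test alone is inconclusive -> degen.
(Indeed, f is constant along the null direction of H through x*, so x* is not a strict local extremum.)

degen


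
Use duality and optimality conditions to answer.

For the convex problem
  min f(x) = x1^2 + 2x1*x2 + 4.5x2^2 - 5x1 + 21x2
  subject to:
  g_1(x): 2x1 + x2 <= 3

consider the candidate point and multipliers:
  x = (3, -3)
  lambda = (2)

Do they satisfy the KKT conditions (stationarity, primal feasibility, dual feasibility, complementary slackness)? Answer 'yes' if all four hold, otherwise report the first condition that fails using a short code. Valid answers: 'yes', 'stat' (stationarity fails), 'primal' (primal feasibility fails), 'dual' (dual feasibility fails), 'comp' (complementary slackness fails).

Gradient of f: grad f(x) = Q x + c = (-5, 0)
Constraint values g_i(x) = a_i^T x - b_i:
  g_1((3, -3)) = 0
Stationarity residual: grad f(x) + sum_i lambda_i a_i = (-1, 2)
  -> stationarity FAILS
Primal feasibility (all g_i <= 0): OK
Dual feasibility (all lambda_i >= 0): OK
Complementary slackness (lambda_i * g_i(x) = 0 for all i): OK

Verdict: the first failing condition is stationarity -> stat.

stat


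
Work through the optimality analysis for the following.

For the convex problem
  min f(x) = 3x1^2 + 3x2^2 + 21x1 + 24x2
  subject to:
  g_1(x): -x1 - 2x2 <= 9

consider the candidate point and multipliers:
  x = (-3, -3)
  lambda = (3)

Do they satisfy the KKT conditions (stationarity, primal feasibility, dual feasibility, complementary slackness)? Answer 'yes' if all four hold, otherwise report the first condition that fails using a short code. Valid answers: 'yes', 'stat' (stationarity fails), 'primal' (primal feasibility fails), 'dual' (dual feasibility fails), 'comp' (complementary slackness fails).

Gradient of f: grad f(x) = Q x + c = (3, 6)
Constraint values g_i(x) = a_i^T x - b_i:
  g_1((-3, -3)) = 0
Stationarity residual: grad f(x) + sum_i lambda_i a_i = (0, 0)
  -> stationarity OK
Primal feasibility (all g_i <= 0): OK
Dual feasibility (all lambda_i >= 0): OK
Complementary slackness (lambda_i * g_i(x) = 0 for all i): OK

Verdict: yes, KKT holds.

yes


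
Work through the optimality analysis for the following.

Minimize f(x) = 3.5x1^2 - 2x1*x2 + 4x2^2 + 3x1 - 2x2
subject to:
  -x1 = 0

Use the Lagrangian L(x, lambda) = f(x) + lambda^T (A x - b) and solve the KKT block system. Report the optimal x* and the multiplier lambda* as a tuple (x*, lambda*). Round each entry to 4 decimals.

Form the Lagrangian:
  L(x, lambda) = (1/2) x^T Q x + c^T x + lambda^T (A x - b)
Stationarity (grad_x L = 0): Q x + c + A^T lambda = 0.
Primal feasibility: A x = b.

This gives the KKT block system:
  [ Q   A^T ] [ x     ]   [-c ]
  [ A    0  ] [ lambda ] = [ b ]

Solving the linear system:
  x*      = (0, 0.25)
  lambda* = (2.5)
  f(x*)   = -0.25

x* = (0, 0.25), lambda* = (2.5)


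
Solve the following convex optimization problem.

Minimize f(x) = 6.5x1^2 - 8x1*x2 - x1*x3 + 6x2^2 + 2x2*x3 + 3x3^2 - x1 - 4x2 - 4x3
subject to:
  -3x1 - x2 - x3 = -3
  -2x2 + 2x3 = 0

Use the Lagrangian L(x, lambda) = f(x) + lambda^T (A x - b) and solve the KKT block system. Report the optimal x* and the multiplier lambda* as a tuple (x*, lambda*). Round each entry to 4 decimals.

Form the Lagrangian:
  L(x, lambda) = (1/2) x^T Q x + c^T x + lambda^T (A x - b)
Stationarity (grad_x L = 0): Q x + c + A^T lambda = 0.
Primal feasibility: A x = b.

This gives the KKT block system:
  [ Q   A^T ] [ x     ]   [-c ]
  [ A    0  ] [ lambda ] = [ b ]

Solving the linear system:
  x*      = (0.581, 0.6285, 0.6285)
  lambda* = (0.2989, -0.074)
  f(x*)   = -2.3561

x* = (0.581, 0.6285, 0.6285), lambda* = (0.2989, -0.074)


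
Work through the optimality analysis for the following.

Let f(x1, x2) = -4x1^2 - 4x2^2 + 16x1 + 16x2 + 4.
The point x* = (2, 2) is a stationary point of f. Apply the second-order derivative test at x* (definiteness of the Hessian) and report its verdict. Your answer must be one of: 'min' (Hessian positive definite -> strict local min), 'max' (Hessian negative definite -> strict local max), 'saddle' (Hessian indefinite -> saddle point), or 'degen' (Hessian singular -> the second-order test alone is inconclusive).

Compute the Hessian H = grad^2 f:
  H = [[-8, 0], [0, -8]]
Verify stationarity: grad f(x*) = H x* + g = (0, 0).
Eigenvalues of H: -8, -8.
Both eigenvalues < 0, so H is negative definite -> x* is a strict local max.

max


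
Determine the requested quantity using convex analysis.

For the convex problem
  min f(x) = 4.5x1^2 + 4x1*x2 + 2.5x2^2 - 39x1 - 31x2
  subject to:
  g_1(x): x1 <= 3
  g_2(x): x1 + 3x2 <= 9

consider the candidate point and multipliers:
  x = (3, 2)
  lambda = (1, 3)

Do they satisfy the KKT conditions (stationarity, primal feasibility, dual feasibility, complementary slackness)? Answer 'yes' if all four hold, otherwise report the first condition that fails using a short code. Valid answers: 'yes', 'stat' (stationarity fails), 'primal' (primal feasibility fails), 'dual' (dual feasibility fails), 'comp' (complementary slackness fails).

Gradient of f: grad f(x) = Q x + c = (-4, -9)
Constraint values g_i(x) = a_i^T x - b_i:
  g_1((3, 2)) = 0
  g_2((3, 2)) = 0
Stationarity residual: grad f(x) + sum_i lambda_i a_i = (0, 0)
  -> stationarity OK
Primal feasibility (all g_i <= 0): OK
Dual feasibility (all lambda_i >= 0): OK
Complementary slackness (lambda_i * g_i(x) = 0 for all i): OK

Verdict: yes, KKT holds.

yes


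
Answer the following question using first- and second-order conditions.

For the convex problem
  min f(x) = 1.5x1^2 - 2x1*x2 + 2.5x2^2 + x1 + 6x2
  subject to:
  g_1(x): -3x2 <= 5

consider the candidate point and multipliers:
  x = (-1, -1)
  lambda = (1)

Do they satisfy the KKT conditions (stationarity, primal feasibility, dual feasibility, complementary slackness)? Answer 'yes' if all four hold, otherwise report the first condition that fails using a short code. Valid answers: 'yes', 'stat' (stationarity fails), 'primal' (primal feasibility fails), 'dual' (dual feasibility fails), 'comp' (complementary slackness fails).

Gradient of f: grad f(x) = Q x + c = (0, 3)
Constraint values g_i(x) = a_i^T x - b_i:
  g_1((-1, -1)) = -2
Stationarity residual: grad f(x) + sum_i lambda_i a_i = (0, 0)
  -> stationarity OK
Primal feasibility (all g_i <= 0): OK
Dual feasibility (all lambda_i >= 0): OK
Complementary slackness (lambda_i * g_i(x) = 0 for all i): FAILS

Verdict: the first failing condition is complementary_slackness -> comp.

comp


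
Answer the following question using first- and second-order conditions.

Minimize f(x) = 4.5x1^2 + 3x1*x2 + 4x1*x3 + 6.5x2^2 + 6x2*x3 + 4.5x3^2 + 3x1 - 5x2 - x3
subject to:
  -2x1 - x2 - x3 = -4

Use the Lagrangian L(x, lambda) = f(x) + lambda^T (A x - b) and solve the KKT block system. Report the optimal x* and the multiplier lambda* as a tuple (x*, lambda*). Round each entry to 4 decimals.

Form the Lagrangian:
  L(x, lambda) = (1/2) x^T Q x + c^T x + lambda^T (A x - b)
Stationarity (grad_x L = 0): Q x + c + A^T lambda = 0.
Primal feasibility: A x = b.

This gives the KKT block system:
  [ Q   A^T ] [ x     ]   [-c ]
  [ A    0  ] [ lambda ] = [ b ]

Solving the linear system:
  x*      = (1.6226, 0.7887, -0.034)
  lambda* = (9.917)
  f(x*)   = 20.3132

x* = (1.6226, 0.7887, -0.034), lambda* = (9.917)


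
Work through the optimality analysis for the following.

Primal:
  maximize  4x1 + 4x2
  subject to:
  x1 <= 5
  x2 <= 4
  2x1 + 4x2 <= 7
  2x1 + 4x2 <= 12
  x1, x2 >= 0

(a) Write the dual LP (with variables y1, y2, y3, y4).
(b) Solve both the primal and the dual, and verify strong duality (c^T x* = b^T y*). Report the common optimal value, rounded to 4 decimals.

The standard primal-dual pair for 'max c^T x s.t. A x <= b, x >= 0' is:
  Dual:  min b^T y  s.t.  A^T y >= c,  y >= 0.

So the dual LP is:
  minimize  5y1 + 4y2 + 7y3 + 12y4
  subject to:
    y1 + 2y3 + 2y4 >= 4
    y2 + 4y3 + 4y4 >= 4
    y1, y2, y3, y4 >= 0

Solving the primal: x* = (3.5, 0).
  primal value c^T x* = 14.
Solving the dual: y* = (0, 0, 2, 0).
  dual value b^T y* = 14.
Strong duality: c^T x* = b^T y*. Confirmed.

14


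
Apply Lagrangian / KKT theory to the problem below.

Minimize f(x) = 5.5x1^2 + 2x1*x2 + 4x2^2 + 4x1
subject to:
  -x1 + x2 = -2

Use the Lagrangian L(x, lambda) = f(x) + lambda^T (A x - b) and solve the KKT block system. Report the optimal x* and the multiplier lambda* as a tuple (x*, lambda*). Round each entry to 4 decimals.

Form the Lagrangian:
  L(x, lambda) = (1/2) x^T Q x + c^T x + lambda^T (A x - b)
Stationarity (grad_x L = 0): Q x + c + A^T lambda = 0.
Primal feasibility: A x = b.

This gives the KKT block system:
  [ Q   A^T ] [ x     ]   [-c ]
  [ A    0  ] [ lambda ] = [ b ]

Solving the linear system:
  x*      = (0.6957, -1.3043)
  lambda* = (9.0435)
  f(x*)   = 10.4348

x* = (0.6957, -1.3043), lambda* = (9.0435)


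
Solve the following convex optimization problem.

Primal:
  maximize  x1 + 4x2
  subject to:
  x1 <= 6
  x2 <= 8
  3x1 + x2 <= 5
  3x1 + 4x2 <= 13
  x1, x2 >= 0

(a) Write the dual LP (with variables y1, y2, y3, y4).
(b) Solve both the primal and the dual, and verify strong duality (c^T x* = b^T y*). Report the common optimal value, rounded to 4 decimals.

The standard primal-dual pair for 'max c^T x s.t. A x <= b, x >= 0' is:
  Dual:  min b^T y  s.t.  A^T y >= c,  y >= 0.

So the dual LP is:
  minimize  6y1 + 8y2 + 5y3 + 13y4
  subject to:
    y1 + 3y3 + 3y4 >= 1
    y2 + y3 + 4y4 >= 4
    y1, y2, y3, y4 >= 0

Solving the primal: x* = (0, 3.25).
  primal value c^T x* = 13.
Solving the dual: y* = (0, 0, 0, 1).
  dual value b^T y* = 13.
Strong duality: c^T x* = b^T y*. Confirmed.

13


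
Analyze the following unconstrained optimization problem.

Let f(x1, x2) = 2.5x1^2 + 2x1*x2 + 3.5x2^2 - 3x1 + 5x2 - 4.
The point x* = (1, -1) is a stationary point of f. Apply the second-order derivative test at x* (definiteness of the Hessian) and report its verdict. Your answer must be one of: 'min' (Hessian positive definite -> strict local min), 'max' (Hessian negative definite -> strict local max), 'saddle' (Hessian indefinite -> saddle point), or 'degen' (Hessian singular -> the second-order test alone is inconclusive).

Compute the Hessian H = grad^2 f:
  H = [[5, 2], [2, 7]]
Verify stationarity: grad f(x*) = H x* + g = (0, 0).
Eigenvalues of H: 3.7639, 8.2361.
Both eigenvalues > 0, so H is positive definite -> x* is a strict local min.

min


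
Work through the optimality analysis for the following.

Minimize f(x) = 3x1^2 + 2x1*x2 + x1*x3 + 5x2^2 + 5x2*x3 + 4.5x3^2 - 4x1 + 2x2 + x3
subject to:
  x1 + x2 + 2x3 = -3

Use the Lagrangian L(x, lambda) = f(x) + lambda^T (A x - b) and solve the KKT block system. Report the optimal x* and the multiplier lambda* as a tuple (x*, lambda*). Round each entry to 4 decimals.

Form the Lagrangian:
  L(x, lambda) = (1/2) x^T Q x + c^T x + lambda^T (A x - b)
Stationarity (grad_x L = 0): Q x + c + A^T lambda = 0.
Primal feasibility: A x = b.

This gives the KKT block system:
  [ Q   A^T ] [ x     ]   [-c ]
  [ A    0  ] [ lambda ] = [ b ]

Solving the linear system:
  x*      = (-0.0882, -0.0882, -1.4118)
  lambda* = (6.1176)
  f(x*)   = 8.5588

x* = (-0.0882, -0.0882, -1.4118), lambda* = (6.1176)


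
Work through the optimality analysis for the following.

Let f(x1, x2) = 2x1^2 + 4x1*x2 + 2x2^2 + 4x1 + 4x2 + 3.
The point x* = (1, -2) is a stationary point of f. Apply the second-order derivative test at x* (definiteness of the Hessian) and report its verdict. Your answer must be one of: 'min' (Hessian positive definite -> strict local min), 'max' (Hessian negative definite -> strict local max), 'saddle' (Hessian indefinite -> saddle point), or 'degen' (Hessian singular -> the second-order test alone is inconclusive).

Compute the Hessian H = grad^2 f:
  H = [[4, 4], [4, 4]]
Verify stationarity: grad f(x*) = H x* + g = (0, 0).
Eigenvalues of H: 0, 8.
H has a zero eigenvalue (singular; positive semidefinite but not definite), so H is neither positive definite, negative definite, nor indefinite. The second-order test alone is inconclusive -> degen.
(Indeed, f is constant along the null direction of H through x*, so x* is not a strict local extremum.)

degen


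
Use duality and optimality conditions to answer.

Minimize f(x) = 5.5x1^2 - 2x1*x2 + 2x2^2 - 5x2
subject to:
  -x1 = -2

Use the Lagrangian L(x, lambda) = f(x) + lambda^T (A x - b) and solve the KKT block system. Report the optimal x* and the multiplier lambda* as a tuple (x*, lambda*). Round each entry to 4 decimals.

Form the Lagrangian:
  L(x, lambda) = (1/2) x^T Q x + c^T x + lambda^T (A x - b)
Stationarity (grad_x L = 0): Q x + c + A^T lambda = 0.
Primal feasibility: A x = b.

This gives the KKT block system:
  [ Q   A^T ] [ x     ]   [-c ]
  [ A    0  ] [ lambda ] = [ b ]

Solving the linear system:
  x*      = (2, 2.25)
  lambda* = (17.5)
  f(x*)   = 11.875

x* = (2, 2.25), lambda* = (17.5)


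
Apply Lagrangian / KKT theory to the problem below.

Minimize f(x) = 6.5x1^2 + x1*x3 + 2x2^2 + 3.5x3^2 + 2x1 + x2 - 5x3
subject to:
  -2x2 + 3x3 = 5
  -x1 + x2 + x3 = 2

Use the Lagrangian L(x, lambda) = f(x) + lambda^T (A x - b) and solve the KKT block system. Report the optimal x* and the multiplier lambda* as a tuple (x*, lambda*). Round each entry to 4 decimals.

Form the Lagrangian:
  L(x, lambda) = (1/2) x^T Q x + c^T x + lambda^T (A x - b)
Stationarity (grad_x L = 0): Q x + c + A^T lambda = 0.
Primal feasibility: A x = b.

This gives the KKT block system:
  [ Q   A^T ] [ x     ]   [-c ]
  [ A    0  ] [ lambda ] = [ b ]

Solving the linear system:
  x*      = (-0.4841, -0.0905, 1.6064)
  lambda* = (-1.0244, -2.687)
  f(x*)   = 0.7029

x* = (-0.4841, -0.0905, 1.6064), lambda* = (-1.0244, -2.687)


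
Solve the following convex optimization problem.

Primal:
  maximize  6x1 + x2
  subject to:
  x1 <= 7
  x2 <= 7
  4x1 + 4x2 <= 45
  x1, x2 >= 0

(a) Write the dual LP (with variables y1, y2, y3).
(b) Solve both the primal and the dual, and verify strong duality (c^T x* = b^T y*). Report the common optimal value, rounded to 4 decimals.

The standard primal-dual pair for 'max c^T x s.t. A x <= b, x >= 0' is:
  Dual:  min b^T y  s.t.  A^T y >= c,  y >= 0.

So the dual LP is:
  minimize  7y1 + 7y2 + 45y3
  subject to:
    y1 + 4y3 >= 6
    y2 + 4y3 >= 1
    y1, y2, y3 >= 0

Solving the primal: x* = (7, 4.25).
  primal value c^T x* = 46.25.
Solving the dual: y* = (5, 0, 0.25).
  dual value b^T y* = 46.25.
Strong duality: c^T x* = b^T y*. Confirmed.

46.25


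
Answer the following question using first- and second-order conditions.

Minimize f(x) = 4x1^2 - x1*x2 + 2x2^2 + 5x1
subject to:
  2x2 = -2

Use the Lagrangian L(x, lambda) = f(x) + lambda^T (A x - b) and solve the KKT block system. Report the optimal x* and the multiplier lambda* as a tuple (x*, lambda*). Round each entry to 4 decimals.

Form the Lagrangian:
  L(x, lambda) = (1/2) x^T Q x + c^T x + lambda^T (A x - b)
Stationarity (grad_x L = 0): Q x + c + A^T lambda = 0.
Primal feasibility: A x = b.

This gives the KKT block system:
  [ Q   A^T ] [ x     ]   [-c ]
  [ A    0  ] [ lambda ] = [ b ]

Solving the linear system:
  x*      = (-0.75, -1)
  lambda* = (1.625)
  f(x*)   = -0.25

x* = (-0.75, -1), lambda* = (1.625)


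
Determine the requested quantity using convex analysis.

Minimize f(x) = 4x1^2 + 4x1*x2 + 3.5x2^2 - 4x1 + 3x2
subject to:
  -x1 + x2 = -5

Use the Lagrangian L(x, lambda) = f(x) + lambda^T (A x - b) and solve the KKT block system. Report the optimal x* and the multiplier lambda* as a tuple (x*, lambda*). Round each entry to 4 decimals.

Form the Lagrangian:
  L(x, lambda) = (1/2) x^T Q x + c^T x + lambda^T (A x - b)
Stationarity (grad_x L = 0): Q x + c + A^T lambda = 0.
Primal feasibility: A x = b.

This gives the KKT block system:
  [ Q   A^T ] [ x     ]   [-c ]
  [ A    0  ] [ lambda ] = [ b ]

Solving the linear system:
  x*      = (2.4348, -2.5652)
  lambda* = (5.2174)
  f(x*)   = 4.3261

x* = (2.4348, -2.5652), lambda* = (5.2174)


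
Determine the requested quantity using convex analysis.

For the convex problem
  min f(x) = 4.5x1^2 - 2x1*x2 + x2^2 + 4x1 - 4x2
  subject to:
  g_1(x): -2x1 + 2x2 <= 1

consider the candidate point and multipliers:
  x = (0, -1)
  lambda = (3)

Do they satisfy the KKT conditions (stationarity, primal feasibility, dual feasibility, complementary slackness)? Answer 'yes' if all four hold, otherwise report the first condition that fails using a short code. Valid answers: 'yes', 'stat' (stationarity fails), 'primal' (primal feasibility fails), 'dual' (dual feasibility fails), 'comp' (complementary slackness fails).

Gradient of f: grad f(x) = Q x + c = (6, -6)
Constraint values g_i(x) = a_i^T x - b_i:
  g_1((0, -1)) = -3
Stationarity residual: grad f(x) + sum_i lambda_i a_i = (0, 0)
  -> stationarity OK
Primal feasibility (all g_i <= 0): OK
Dual feasibility (all lambda_i >= 0): OK
Complementary slackness (lambda_i * g_i(x) = 0 for all i): FAILS

Verdict: the first failing condition is complementary_slackness -> comp.

comp


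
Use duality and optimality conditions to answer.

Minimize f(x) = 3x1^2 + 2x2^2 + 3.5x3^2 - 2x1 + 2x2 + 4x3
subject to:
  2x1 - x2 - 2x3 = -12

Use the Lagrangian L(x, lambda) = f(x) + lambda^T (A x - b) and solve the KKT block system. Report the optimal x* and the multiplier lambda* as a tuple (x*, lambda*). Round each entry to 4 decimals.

Form the Lagrangian:
  L(x, lambda) = (1/2) x^T Q x + c^T x + lambda^T (A x - b)
Stationarity (grad_x L = 0): Q x + c + A^T lambda = 0.
Primal feasibility: A x = b.

This gives the KKT block system:
  [ Q   A^T ] [ x     ]   [-c ]
  [ A    0  ] [ lambda ] = [ b ]

Solving the linear system:
  x*      = (-2.872, 1.904, 2.176)
  lambda* = (9.616)
  f(x*)   = 66.824

x* = (-2.872, 1.904, 2.176), lambda* = (9.616)


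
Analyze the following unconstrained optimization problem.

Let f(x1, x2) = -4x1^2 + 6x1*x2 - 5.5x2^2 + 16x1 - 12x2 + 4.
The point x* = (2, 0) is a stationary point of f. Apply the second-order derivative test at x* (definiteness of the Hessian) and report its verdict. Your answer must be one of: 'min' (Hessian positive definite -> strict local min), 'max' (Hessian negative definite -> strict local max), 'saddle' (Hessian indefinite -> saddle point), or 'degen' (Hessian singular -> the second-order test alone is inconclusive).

Compute the Hessian H = grad^2 f:
  H = [[-8, 6], [6, -11]]
Verify stationarity: grad f(x*) = H x* + g = (0, 0).
Eigenvalues of H: -15.6847, -3.3153.
Both eigenvalues < 0, so H is negative definite -> x* is a strict local max.

max


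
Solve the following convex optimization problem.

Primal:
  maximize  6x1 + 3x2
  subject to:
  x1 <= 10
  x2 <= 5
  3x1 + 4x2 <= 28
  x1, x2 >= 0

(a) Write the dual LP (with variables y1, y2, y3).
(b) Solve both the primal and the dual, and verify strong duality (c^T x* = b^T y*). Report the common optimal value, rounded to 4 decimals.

The standard primal-dual pair for 'max c^T x s.t. A x <= b, x >= 0' is:
  Dual:  min b^T y  s.t.  A^T y >= c,  y >= 0.

So the dual LP is:
  minimize  10y1 + 5y2 + 28y3
  subject to:
    y1 + 3y3 >= 6
    y2 + 4y3 >= 3
    y1, y2, y3 >= 0

Solving the primal: x* = (9.3333, 0).
  primal value c^T x* = 56.
Solving the dual: y* = (0, 0, 2).
  dual value b^T y* = 56.
Strong duality: c^T x* = b^T y*. Confirmed.

56


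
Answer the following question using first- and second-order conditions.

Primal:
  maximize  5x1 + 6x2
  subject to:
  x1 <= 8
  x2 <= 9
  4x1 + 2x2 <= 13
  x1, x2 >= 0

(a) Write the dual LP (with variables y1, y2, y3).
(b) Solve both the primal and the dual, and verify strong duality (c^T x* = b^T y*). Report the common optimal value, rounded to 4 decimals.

The standard primal-dual pair for 'max c^T x s.t. A x <= b, x >= 0' is:
  Dual:  min b^T y  s.t.  A^T y >= c,  y >= 0.

So the dual LP is:
  minimize  8y1 + 9y2 + 13y3
  subject to:
    y1 + 4y3 >= 5
    y2 + 2y3 >= 6
    y1, y2, y3 >= 0

Solving the primal: x* = (0, 6.5).
  primal value c^T x* = 39.
Solving the dual: y* = (0, 0, 3).
  dual value b^T y* = 39.
Strong duality: c^T x* = b^T y*. Confirmed.

39


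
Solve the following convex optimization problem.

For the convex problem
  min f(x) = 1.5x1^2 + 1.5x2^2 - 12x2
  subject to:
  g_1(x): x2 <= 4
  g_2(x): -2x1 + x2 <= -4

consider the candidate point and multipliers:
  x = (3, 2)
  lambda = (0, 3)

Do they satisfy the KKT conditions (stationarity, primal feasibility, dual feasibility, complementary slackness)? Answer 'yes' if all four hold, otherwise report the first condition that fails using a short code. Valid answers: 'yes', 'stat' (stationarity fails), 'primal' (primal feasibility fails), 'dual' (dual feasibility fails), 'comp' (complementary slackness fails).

Gradient of f: grad f(x) = Q x + c = (9, -6)
Constraint values g_i(x) = a_i^T x - b_i:
  g_1((3, 2)) = -2
  g_2((3, 2)) = 0
Stationarity residual: grad f(x) + sum_i lambda_i a_i = (3, -3)
  -> stationarity FAILS
Primal feasibility (all g_i <= 0): OK
Dual feasibility (all lambda_i >= 0): OK
Complementary slackness (lambda_i * g_i(x) = 0 for all i): OK

Verdict: the first failing condition is stationarity -> stat.

stat


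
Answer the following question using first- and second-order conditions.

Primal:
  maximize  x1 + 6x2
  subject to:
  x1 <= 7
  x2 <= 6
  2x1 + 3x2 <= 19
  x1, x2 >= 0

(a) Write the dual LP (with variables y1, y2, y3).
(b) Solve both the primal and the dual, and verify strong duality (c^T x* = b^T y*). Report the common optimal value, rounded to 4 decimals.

The standard primal-dual pair for 'max c^T x s.t. A x <= b, x >= 0' is:
  Dual:  min b^T y  s.t.  A^T y >= c,  y >= 0.

So the dual LP is:
  minimize  7y1 + 6y2 + 19y3
  subject to:
    y1 + 2y3 >= 1
    y2 + 3y3 >= 6
    y1, y2, y3 >= 0

Solving the primal: x* = (0.5, 6).
  primal value c^T x* = 36.5.
Solving the dual: y* = (0, 4.5, 0.5).
  dual value b^T y* = 36.5.
Strong duality: c^T x* = b^T y*. Confirmed.

36.5


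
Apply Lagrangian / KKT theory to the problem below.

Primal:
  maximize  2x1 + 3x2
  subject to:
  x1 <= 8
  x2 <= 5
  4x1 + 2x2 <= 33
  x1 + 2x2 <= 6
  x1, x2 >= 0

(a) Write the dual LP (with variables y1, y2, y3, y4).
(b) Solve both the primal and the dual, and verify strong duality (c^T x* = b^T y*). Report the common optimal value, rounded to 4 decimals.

The standard primal-dual pair for 'max c^T x s.t. A x <= b, x >= 0' is:
  Dual:  min b^T y  s.t.  A^T y >= c,  y >= 0.

So the dual LP is:
  minimize  8y1 + 5y2 + 33y3 + 6y4
  subject to:
    y1 + 4y3 + y4 >= 2
    y2 + 2y3 + 2y4 >= 3
    y1, y2, y3, y4 >= 0

Solving the primal: x* = (6, 0).
  primal value c^T x* = 12.
Solving the dual: y* = (0, 0, 0, 2).
  dual value b^T y* = 12.
Strong duality: c^T x* = b^T y*. Confirmed.

12


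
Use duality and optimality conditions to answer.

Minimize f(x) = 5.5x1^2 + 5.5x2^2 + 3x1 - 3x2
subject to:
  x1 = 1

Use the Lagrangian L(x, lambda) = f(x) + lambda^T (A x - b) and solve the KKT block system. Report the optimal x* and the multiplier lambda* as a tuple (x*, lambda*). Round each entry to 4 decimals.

Form the Lagrangian:
  L(x, lambda) = (1/2) x^T Q x + c^T x + lambda^T (A x - b)
Stationarity (grad_x L = 0): Q x + c + A^T lambda = 0.
Primal feasibility: A x = b.

This gives the KKT block system:
  [ Q   A^T ] [ x     ]   [-c ]
  [ A    0  ] [ lambda ] = [ b ]

Solving the linear system:
  x*      = (1, 0.2727)
  lambda* = (-14)
  f(x*)   = 8.0909

x* = (1, 0.2727), lambda* = (-14)


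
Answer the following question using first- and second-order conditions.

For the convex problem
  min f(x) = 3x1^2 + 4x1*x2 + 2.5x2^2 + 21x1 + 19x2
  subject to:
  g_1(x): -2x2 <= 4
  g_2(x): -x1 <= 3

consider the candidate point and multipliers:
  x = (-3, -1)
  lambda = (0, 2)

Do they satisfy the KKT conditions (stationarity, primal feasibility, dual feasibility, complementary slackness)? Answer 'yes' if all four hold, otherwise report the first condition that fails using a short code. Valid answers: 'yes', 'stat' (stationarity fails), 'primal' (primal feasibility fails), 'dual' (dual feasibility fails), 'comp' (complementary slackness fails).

Gradient of f: grad f(x) = Q x + c = (-1, 2)
Constraint values g_i(x) = a_i^T x - b_i:
  g_1((-3, -1)) = -2
  g_2((-3, -1)) = 0
Stationarity residual: grad f(x) + sum_i lambda_i a_i = (-3, 2)
  -> stationarity FAILS
Primal feasibility (all g_i <= 0): OK
Dual feasibility (all lambda_i >= 0): OK
Complementary slackness (lambda_i * g_i(x) = 0 for all i): OK

Verdict: the first failing condition is stationarity -> stat.

stat


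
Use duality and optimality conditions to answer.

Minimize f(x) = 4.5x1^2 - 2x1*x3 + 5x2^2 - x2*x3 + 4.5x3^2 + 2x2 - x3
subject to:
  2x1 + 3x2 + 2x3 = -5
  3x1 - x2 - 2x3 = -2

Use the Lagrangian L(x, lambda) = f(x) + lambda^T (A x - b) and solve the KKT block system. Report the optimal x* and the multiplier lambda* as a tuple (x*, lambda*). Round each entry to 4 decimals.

Form the Lagrangian:
  L(x, lambda) = (1/2) x^T Q x + c^T x + lambda^T (A x - b)
Stationarity (grad_x L = 0): Q x + c + A^T lambda = 0.
Primal feasibility: A x = b.

This gives the KKT block system:
  [ Q   A^T ] [ x     ]   [-c ]
  [ A    0  ] [ lambda ] = [ b ]

Solving the linear system:
  x*      = (-1.1159, -0.7101, -0.3188)
  lambda* = (2.1594, 1.6957)
  f(x*)   = 6.5435

x* = (-1.1159, -0.7101, -0.3188), lambda* = (2.1594, 1.6957)


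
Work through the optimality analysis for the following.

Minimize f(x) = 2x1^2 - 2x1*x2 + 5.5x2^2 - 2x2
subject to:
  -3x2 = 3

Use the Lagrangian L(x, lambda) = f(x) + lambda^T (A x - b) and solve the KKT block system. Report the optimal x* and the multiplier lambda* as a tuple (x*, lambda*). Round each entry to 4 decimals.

Form the Lagrangian:
  L(x, lambda) = (1/2) x^T Q x + c^T x + lambda^T (A x - b)
Stationarity (grad_x L = 0): Q x + c + A^T lambda = 0.
Primal feasibility: A x = b.

This gives the KKT block system:
  [ Q   A^T ] [ x     ]   [-c ]
  [ A    0  ] [ lambda ] = [ b ]

Solving the linear system:
  x*      = (-0.5, -1)
  lambda* = (-4)
  f(x*)   = 7

x* = (-0.5, -1), lambda* = (-4)


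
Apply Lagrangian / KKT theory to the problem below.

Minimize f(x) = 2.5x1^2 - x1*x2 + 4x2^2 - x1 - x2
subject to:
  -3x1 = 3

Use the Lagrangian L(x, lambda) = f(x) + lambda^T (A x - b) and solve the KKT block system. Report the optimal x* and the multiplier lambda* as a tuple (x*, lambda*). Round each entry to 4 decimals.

Form the Lagrangian:
  L(x, lambda) = (1/2) x^T Q x + c^T x + lambda^T (A x - b)
Stationarity (grad_x L = 0): Q x + c + A^T lambda = 0.
Primal feasibility: A x = b.

This gives the KKT block system:
  [ Q   A^T ] [ x     ]   [-c ]
  [ A    0  ] [ lambda ] = [ b ]

Solving the linear system:
  x*      = (-1, 0)
  lambda* = (-2)
  f(x*)   = 3.5

x* = (-1, 0), lambda* = (-2)


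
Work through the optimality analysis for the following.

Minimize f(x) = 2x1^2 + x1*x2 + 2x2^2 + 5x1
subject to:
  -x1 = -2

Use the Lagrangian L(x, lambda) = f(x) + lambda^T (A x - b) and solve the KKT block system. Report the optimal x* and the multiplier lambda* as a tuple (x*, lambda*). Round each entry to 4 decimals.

Form the Lagrangian:
  L(x, lambda) = (1/2) x^T Q x + c^T x + lambda^T (A x - b)
Stationarity (grad_x L = 0): Q x + c + A^T lambda = 0.
Primal feasibility: A x = b.

This gives the KKT block system:
  [ Q   A^T ] [ x     ]   [-c ]
  [ A    0  ] [ lambda ] = [ b ]

Solving the linear system:
  x*      = (2, -0.5)
  lambda* = (12.5)
  f(x*)   = 17.5

x* = (2, -0.5), lambda* = (12.5)


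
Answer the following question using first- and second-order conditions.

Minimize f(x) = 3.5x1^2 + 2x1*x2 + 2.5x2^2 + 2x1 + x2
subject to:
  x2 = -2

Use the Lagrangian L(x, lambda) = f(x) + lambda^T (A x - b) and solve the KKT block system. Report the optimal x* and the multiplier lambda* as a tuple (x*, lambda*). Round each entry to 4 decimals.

Form the Lagrangian:
  L(x, lambda) = (1/2) x^T Q x + c^T x + lambda^T (A x - b)
Stationarity (grad_x L = 0): Q x + c + A^T lambda = 0.
Primal feasibility: A x = b.

This gives the KKT block system:
  [ Q   A^T ] [ x     ]   [-c ]
  [ A    0  ] [ lambda ] = [ b ]

Solving the linear system:
  x*      = (0.2857, -2)
  lambda* = (8.4286)
  f(x*)   = 7.7143

x* = (0.2857, -2), lambda* = (8.4286)


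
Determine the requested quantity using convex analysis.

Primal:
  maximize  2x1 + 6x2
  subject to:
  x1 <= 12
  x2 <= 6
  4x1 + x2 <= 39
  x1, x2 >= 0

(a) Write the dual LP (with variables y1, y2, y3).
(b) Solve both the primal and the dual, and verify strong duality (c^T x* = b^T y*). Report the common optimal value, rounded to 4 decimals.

The standard primal-dual pair for 'max c^T x s.t. A x <= b, x >= 0' is:
  Dual:  min b^T y  s.t.  A^T y >= c,  y >= 0.

So the dual LP is:
  minimize  12y1 + 6y2 + 39y3
  subject to:
    y1 + 4y3 >= 2
    y2 + y3 >= 6
    y1, y2, y3 >= 0

Solving the primal: x* = (8.25, 6).
  primal value c^T x* = 52.5.
Solving the dual: y* = (0, 5.5, 0.5).
  dual value b^T y* = 52.5.
Strong duality: c^T x* = b^T y*. Confirmed.

52.5


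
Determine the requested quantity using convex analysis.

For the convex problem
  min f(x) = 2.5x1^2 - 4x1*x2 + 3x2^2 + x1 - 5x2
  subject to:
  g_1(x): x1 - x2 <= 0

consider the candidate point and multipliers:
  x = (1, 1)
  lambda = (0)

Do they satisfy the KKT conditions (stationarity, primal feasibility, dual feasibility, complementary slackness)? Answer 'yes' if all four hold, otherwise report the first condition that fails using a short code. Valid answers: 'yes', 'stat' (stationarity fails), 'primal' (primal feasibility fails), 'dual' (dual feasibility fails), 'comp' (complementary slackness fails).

Gradient of f: grad f(x) = Q x + c = (2, -3)
Constraint values g_i(x) = a_i^T x - b_i:
  g_1((1, 1)) = 0
Stationarity residual: grad f(x) + sum_i lambda_i a_i = (2, -3)
  -> stationarity FAILS
Primal feasibility (all g_i <= 0): OK
Dual feasibility (all lambda_i >= 0): OK
Complementary slackness (lambda_i * g_i(x) = 0 for all i): OK

Verdict: the first failing condition is stationarity -> stat.

stat
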